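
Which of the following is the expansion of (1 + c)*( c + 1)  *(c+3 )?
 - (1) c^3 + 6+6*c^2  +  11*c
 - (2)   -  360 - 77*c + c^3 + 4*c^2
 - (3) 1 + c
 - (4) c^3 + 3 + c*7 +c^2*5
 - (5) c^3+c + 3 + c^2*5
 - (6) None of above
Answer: 4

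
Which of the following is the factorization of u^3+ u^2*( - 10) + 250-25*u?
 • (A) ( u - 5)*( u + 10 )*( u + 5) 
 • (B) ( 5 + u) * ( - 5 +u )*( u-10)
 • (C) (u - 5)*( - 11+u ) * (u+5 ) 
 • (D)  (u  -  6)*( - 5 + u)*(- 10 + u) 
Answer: B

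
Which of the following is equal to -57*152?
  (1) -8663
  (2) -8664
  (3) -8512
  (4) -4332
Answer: 2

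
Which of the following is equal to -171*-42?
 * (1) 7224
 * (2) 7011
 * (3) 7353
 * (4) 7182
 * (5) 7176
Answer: 4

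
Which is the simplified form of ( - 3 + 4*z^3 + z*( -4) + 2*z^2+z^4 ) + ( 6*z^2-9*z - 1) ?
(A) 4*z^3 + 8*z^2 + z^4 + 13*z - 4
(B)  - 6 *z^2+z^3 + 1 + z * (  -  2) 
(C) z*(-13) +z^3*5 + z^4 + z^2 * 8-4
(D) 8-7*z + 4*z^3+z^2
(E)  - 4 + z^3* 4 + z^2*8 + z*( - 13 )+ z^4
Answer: E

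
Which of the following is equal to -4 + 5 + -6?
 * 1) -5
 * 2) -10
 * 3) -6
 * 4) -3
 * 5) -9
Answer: 1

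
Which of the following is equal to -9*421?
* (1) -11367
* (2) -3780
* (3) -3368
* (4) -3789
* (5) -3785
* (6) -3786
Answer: 4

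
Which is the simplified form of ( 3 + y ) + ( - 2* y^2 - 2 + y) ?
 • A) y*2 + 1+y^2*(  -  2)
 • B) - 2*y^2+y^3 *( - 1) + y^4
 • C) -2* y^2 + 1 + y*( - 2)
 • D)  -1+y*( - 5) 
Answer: A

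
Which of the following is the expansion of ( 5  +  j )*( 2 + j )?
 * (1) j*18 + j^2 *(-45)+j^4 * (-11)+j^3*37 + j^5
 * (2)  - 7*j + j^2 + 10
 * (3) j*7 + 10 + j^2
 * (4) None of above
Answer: 3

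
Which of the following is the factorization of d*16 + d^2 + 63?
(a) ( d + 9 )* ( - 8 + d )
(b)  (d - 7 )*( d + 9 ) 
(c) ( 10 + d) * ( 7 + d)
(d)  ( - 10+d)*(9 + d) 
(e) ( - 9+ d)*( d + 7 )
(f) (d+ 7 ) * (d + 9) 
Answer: f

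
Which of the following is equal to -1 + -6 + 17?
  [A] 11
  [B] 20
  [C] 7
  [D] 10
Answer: D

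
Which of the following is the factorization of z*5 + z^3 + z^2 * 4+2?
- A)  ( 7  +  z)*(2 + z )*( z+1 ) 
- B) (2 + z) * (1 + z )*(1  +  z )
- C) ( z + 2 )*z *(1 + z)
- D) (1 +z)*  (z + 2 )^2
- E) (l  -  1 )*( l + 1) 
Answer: B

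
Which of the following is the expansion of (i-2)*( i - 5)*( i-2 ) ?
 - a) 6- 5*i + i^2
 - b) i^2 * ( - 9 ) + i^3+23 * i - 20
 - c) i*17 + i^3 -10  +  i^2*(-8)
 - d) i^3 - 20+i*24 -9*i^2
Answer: d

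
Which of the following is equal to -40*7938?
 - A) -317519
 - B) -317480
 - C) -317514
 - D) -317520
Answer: D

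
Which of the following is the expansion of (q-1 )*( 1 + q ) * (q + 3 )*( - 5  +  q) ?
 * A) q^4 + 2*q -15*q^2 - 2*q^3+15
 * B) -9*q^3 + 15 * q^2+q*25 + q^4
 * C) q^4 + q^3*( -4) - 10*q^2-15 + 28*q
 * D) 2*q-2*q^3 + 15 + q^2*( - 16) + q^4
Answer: D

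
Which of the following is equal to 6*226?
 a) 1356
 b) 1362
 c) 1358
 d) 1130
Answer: a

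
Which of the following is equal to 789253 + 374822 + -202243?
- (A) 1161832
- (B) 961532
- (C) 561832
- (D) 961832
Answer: D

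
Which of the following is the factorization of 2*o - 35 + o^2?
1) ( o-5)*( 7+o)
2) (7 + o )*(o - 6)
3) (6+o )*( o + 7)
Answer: 1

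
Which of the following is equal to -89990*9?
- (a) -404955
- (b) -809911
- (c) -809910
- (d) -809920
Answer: c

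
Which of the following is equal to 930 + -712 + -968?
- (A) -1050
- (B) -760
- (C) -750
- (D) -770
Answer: C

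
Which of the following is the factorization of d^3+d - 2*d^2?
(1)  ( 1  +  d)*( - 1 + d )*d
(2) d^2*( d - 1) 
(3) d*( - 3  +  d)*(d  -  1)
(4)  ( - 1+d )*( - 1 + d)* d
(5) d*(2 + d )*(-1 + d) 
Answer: 4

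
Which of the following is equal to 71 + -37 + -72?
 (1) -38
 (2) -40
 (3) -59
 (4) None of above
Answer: 1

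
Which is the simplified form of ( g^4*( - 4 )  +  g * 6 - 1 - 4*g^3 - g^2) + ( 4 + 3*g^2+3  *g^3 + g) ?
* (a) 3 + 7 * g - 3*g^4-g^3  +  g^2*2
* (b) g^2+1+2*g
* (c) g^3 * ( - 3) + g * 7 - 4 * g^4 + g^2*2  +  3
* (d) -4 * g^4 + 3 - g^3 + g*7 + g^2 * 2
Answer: d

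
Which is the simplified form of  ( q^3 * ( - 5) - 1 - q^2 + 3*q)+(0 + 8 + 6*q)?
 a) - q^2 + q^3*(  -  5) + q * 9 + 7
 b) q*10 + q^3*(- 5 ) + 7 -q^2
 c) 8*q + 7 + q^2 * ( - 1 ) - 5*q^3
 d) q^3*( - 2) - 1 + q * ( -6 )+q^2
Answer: a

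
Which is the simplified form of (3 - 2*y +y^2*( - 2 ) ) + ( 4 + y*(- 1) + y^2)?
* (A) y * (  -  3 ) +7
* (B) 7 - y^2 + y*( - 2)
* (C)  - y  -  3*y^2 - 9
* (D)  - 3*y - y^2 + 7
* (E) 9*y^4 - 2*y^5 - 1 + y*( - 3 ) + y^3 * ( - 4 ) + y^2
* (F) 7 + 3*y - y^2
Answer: D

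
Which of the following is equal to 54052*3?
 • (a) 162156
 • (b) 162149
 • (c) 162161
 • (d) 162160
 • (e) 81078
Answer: a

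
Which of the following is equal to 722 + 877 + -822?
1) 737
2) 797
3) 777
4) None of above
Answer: 3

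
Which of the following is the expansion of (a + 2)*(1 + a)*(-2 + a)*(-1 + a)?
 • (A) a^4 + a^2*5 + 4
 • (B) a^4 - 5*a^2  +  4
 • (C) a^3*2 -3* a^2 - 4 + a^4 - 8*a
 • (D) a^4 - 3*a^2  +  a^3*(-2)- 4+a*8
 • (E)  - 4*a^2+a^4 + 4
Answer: B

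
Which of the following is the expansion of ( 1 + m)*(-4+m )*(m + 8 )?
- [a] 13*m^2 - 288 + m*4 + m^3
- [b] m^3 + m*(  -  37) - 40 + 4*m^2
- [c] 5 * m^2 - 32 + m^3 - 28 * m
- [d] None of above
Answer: c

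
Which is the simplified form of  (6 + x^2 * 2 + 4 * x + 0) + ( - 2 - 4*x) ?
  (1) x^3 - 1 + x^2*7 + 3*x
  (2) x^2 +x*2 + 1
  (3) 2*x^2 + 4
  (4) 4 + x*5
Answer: 3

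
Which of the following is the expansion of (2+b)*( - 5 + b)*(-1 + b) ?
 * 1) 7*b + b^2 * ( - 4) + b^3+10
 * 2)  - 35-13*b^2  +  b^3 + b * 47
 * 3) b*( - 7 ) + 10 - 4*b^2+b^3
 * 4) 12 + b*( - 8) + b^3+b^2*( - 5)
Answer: 3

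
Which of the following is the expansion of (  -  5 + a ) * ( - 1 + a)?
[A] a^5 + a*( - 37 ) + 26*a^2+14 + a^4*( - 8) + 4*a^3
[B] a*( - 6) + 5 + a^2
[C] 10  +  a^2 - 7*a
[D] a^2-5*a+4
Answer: B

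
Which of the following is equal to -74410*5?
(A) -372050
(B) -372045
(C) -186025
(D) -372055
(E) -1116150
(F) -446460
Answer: A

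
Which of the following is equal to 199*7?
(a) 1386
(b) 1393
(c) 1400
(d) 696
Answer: b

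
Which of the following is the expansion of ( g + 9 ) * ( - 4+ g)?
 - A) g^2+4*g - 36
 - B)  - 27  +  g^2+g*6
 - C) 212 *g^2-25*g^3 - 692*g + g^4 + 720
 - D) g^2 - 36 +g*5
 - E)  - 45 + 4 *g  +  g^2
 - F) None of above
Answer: D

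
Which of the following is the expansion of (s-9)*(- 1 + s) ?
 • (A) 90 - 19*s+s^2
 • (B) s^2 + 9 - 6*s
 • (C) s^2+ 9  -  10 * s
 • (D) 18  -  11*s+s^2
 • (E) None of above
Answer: C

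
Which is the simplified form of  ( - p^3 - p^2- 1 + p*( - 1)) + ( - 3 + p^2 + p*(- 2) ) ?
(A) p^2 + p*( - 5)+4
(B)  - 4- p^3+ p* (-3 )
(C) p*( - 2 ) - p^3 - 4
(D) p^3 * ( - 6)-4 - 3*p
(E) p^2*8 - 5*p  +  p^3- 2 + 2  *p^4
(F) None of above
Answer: B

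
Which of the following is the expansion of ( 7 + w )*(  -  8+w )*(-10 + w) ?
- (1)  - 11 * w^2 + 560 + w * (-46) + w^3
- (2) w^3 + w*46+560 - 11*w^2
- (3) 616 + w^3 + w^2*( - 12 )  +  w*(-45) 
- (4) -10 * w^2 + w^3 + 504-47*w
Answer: 1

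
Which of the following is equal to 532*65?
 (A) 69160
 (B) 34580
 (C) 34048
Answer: B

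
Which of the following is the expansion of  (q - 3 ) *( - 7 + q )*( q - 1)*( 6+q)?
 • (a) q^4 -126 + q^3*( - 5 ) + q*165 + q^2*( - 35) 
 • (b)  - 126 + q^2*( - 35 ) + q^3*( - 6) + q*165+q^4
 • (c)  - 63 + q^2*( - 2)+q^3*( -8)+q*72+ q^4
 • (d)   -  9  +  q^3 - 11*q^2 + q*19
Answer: a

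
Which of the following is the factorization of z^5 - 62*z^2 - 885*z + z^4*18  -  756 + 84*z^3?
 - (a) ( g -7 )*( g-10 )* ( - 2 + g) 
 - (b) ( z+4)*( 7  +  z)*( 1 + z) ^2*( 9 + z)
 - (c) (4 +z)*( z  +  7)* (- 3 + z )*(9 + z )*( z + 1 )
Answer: c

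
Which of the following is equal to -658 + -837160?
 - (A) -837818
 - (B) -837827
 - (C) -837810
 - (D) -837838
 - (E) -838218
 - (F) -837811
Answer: A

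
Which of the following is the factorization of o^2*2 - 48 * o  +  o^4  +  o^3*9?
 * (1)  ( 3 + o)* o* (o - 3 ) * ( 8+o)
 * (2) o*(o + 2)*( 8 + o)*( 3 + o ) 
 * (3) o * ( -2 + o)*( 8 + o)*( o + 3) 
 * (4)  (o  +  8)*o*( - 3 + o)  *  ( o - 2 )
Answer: 3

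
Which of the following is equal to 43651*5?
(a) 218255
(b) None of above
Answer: a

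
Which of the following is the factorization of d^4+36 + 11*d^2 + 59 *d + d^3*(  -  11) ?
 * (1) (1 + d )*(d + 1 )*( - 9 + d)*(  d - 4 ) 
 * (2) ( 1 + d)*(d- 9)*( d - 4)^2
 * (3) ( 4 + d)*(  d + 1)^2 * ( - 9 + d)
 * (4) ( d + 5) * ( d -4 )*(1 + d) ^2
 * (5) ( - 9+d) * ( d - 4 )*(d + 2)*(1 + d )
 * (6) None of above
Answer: 1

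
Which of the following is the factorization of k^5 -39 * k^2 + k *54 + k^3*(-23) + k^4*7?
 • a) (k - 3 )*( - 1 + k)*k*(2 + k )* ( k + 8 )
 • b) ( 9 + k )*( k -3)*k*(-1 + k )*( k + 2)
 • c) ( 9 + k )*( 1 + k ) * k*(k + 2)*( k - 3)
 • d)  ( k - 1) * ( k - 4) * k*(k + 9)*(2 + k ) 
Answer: b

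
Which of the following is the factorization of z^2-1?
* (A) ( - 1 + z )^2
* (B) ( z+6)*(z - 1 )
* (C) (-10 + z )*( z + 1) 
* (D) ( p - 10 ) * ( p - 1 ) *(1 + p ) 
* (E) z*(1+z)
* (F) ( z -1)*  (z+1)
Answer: F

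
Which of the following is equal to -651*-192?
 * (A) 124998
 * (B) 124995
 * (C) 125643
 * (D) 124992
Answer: D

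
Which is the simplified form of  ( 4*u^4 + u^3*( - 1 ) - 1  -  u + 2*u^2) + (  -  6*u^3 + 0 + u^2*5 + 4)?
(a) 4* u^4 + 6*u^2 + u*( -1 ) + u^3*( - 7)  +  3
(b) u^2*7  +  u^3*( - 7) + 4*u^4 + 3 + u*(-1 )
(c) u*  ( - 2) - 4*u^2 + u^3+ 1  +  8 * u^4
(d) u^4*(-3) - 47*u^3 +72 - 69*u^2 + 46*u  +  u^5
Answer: b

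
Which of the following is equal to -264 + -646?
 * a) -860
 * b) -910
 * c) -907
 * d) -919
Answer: b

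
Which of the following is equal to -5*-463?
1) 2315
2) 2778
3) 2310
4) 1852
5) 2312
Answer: 1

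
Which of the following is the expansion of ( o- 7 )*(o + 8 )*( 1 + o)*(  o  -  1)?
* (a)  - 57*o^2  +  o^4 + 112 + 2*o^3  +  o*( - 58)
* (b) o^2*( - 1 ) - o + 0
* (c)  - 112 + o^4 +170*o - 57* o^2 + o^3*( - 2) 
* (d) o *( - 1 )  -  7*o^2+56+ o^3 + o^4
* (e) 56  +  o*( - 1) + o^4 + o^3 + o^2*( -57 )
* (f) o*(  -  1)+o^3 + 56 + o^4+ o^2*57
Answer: e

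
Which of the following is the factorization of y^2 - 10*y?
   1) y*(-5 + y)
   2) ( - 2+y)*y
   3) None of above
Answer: 3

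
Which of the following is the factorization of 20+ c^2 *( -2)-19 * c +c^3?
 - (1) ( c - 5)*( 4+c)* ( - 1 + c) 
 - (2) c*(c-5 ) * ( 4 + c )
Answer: 1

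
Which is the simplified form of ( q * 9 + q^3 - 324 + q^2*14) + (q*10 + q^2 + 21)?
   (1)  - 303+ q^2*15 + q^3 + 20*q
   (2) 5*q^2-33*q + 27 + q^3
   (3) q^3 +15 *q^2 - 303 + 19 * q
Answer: 3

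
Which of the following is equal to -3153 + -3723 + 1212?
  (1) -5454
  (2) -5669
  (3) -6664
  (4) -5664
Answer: 4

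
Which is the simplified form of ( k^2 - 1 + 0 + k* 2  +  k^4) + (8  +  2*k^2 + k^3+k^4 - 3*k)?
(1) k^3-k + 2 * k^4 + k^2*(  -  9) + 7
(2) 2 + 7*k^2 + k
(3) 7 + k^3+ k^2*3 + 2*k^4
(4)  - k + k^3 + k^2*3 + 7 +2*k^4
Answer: 4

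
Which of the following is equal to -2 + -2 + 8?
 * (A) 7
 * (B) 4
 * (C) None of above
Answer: B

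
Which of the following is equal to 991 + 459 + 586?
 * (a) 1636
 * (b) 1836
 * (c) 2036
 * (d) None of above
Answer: c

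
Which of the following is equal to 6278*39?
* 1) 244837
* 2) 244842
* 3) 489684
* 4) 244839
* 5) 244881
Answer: 2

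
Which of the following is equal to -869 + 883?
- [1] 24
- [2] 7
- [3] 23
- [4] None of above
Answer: 4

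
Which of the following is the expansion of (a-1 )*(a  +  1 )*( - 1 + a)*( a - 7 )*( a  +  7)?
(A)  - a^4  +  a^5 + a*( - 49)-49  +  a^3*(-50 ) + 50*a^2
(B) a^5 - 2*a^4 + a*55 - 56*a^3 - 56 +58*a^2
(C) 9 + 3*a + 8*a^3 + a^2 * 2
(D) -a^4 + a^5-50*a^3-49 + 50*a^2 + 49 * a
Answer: D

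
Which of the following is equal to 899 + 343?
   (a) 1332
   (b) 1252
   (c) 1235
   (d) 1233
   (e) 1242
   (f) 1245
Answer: e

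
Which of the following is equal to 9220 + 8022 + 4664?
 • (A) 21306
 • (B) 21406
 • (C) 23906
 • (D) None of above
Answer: D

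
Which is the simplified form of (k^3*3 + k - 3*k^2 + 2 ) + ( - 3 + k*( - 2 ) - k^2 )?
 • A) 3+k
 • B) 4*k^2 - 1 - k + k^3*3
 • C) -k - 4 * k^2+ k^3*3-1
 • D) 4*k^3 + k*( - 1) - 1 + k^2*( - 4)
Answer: C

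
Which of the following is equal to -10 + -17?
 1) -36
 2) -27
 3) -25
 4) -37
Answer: 2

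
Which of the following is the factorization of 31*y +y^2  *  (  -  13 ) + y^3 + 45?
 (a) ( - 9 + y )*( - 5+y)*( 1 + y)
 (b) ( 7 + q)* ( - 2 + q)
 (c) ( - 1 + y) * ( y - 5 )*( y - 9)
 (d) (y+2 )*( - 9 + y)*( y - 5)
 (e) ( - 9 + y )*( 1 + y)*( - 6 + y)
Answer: a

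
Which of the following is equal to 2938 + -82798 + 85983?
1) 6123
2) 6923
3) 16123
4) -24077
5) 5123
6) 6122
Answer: 1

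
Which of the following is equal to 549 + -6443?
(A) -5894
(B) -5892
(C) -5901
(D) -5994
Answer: A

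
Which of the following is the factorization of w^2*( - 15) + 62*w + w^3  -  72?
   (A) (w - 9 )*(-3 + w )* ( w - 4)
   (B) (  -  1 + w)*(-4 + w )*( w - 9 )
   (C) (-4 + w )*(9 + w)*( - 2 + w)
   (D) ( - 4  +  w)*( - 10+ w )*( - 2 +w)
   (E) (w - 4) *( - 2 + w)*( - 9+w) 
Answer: E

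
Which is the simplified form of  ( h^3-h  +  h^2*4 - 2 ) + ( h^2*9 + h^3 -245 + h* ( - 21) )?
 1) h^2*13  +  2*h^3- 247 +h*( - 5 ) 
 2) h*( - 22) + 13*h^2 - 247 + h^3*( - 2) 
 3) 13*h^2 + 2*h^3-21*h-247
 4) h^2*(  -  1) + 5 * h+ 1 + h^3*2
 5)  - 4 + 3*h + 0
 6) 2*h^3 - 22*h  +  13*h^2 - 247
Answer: 6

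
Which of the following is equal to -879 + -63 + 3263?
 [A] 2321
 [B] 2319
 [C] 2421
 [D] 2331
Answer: A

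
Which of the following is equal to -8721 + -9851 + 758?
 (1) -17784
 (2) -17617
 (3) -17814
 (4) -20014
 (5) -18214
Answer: 3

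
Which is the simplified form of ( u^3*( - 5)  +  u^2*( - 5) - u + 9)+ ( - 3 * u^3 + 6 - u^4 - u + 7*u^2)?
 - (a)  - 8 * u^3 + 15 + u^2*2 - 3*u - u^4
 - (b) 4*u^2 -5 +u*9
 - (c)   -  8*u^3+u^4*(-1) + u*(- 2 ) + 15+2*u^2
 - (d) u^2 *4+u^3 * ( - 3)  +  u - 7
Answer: c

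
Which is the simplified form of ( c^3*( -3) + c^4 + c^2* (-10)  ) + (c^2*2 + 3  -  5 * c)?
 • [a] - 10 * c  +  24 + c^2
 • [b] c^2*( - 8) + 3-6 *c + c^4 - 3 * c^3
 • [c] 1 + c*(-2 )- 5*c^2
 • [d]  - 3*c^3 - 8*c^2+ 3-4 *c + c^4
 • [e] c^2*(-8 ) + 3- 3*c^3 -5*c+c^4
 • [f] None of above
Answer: e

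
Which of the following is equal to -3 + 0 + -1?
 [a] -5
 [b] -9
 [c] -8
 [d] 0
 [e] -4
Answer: e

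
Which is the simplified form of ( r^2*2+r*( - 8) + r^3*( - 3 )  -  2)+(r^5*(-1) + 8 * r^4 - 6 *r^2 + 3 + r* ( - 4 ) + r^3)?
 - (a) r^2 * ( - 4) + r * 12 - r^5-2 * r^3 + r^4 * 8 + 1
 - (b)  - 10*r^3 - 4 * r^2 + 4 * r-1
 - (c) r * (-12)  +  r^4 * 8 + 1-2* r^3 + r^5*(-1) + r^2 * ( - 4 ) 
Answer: c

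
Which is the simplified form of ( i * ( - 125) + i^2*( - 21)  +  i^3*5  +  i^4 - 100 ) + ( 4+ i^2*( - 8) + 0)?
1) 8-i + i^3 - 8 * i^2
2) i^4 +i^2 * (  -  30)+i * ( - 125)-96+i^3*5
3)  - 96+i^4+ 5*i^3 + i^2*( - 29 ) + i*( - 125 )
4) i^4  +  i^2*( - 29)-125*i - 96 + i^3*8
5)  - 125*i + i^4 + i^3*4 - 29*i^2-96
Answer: 3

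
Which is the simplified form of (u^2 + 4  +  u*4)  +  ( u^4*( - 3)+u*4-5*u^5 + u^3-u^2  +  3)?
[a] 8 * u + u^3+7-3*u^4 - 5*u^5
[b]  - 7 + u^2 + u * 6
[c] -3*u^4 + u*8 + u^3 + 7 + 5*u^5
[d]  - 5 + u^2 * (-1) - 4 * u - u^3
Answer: a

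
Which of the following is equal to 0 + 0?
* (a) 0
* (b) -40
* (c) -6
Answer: a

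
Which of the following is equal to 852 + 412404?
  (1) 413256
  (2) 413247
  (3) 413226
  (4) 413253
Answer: 1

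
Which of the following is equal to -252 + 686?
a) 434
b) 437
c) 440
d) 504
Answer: a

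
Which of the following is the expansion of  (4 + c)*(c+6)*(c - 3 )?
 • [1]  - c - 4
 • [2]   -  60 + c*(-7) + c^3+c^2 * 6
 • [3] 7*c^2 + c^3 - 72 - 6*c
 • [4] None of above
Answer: 3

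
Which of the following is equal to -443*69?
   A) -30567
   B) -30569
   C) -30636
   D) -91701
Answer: A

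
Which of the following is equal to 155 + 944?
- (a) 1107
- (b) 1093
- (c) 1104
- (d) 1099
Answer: d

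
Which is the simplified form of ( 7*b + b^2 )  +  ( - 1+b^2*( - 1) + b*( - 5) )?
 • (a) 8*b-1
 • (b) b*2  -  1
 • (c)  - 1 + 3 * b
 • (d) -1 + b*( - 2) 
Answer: b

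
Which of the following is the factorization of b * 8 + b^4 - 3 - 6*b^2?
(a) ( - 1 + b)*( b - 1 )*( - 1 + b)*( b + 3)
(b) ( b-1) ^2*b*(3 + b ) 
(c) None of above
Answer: a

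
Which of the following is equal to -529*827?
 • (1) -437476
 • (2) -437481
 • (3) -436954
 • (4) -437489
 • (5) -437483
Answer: 5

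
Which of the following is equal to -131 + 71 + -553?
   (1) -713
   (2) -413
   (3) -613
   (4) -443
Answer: 3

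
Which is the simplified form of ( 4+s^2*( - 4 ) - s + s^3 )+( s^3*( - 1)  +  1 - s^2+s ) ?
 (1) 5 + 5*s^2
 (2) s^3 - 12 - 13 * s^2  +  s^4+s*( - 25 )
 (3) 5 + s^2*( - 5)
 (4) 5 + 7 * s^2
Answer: 3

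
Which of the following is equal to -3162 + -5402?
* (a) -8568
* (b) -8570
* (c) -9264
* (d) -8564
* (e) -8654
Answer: d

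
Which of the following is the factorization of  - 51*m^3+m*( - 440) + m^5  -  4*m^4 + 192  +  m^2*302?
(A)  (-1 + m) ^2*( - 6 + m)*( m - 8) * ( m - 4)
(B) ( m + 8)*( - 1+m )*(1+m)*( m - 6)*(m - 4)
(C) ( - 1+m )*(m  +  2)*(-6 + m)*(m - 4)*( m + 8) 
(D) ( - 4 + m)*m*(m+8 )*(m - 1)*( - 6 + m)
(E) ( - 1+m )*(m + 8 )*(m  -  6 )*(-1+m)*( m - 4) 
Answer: E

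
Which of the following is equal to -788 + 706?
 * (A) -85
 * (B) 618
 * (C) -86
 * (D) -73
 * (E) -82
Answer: E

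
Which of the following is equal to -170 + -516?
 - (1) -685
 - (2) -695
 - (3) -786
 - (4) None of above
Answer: 4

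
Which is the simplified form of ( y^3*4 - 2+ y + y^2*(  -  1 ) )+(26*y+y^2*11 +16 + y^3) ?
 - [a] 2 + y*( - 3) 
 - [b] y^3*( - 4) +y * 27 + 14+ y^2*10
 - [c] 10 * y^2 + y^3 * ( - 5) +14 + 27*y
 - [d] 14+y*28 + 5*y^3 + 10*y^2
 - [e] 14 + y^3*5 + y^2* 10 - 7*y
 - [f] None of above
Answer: f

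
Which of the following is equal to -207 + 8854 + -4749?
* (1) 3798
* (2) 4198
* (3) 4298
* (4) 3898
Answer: 4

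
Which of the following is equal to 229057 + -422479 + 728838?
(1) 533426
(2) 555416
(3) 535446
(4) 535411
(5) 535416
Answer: 5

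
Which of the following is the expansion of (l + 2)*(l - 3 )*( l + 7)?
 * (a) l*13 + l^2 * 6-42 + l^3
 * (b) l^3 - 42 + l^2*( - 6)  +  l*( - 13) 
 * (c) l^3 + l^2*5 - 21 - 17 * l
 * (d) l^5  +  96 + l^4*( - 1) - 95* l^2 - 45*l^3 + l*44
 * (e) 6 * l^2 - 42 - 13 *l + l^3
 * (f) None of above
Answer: e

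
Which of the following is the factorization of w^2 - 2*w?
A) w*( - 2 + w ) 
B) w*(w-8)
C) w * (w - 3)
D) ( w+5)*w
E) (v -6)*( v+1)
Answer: A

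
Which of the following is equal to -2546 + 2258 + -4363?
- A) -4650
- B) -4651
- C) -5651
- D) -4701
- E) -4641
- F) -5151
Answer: B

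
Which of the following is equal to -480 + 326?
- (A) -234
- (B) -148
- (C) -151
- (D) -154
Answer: D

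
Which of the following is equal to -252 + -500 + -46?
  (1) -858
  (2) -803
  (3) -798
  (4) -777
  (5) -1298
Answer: 3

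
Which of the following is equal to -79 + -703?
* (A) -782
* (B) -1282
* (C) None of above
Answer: A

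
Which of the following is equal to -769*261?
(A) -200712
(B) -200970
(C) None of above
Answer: C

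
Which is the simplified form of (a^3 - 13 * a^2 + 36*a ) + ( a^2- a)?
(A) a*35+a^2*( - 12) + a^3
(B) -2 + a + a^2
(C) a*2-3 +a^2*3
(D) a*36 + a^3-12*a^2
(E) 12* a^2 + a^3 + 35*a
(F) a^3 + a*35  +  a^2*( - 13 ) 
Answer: A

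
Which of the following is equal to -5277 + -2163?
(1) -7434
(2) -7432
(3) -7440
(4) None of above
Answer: 3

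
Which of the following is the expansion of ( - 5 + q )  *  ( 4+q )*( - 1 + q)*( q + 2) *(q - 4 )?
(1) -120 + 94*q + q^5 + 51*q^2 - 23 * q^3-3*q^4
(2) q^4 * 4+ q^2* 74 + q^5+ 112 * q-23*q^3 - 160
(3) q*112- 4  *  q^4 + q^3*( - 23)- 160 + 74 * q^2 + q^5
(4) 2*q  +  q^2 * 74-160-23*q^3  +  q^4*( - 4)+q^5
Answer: 3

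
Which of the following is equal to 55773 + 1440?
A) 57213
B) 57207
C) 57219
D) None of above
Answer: A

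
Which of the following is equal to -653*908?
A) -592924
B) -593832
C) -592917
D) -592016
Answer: A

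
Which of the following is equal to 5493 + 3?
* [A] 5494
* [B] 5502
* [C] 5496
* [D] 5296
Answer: C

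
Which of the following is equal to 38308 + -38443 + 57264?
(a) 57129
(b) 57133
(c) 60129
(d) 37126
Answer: a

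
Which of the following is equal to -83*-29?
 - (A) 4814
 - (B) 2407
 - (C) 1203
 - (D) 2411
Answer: B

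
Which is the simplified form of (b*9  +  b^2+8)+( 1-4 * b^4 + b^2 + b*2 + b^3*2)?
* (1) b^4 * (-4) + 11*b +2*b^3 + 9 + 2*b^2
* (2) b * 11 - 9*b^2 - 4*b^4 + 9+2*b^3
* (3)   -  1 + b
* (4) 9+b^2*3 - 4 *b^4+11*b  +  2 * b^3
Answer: 1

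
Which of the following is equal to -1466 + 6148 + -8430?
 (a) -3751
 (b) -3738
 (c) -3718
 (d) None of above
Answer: d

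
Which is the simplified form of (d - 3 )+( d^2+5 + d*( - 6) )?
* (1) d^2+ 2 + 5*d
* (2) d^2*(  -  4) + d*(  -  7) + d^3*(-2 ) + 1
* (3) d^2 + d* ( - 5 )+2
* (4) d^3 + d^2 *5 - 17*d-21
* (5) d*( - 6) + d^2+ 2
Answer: 3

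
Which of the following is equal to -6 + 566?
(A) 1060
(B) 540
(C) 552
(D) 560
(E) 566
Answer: D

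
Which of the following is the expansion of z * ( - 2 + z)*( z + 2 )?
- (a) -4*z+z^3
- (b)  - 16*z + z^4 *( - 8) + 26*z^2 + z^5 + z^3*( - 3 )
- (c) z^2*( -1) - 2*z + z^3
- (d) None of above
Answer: a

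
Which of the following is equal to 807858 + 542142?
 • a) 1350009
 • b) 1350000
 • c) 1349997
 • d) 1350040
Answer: b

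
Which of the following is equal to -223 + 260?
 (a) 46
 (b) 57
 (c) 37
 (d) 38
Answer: c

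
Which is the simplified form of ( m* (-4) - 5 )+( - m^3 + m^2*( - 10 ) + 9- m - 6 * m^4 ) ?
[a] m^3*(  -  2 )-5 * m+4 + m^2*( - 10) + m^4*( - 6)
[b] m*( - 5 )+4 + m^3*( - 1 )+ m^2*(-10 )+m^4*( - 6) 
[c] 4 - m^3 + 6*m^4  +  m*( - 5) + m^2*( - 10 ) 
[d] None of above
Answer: b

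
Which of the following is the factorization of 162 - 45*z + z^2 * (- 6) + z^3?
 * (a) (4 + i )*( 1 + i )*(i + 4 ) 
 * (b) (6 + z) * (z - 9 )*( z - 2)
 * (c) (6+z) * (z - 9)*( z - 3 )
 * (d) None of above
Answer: c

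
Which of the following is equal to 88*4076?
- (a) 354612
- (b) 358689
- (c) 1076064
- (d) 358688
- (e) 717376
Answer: d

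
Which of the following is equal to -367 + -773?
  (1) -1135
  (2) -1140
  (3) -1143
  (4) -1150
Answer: 2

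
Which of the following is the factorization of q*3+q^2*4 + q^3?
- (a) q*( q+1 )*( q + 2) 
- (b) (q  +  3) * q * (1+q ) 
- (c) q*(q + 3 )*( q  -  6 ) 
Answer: b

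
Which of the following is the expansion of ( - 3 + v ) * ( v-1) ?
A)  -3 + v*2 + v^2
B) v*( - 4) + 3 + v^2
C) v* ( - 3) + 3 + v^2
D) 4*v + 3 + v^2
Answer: B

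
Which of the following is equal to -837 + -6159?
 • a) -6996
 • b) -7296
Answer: a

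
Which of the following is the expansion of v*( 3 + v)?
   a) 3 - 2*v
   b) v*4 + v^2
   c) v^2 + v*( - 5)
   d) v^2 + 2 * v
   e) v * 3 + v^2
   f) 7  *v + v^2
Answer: e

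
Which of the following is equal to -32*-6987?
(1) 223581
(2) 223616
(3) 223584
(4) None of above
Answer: 3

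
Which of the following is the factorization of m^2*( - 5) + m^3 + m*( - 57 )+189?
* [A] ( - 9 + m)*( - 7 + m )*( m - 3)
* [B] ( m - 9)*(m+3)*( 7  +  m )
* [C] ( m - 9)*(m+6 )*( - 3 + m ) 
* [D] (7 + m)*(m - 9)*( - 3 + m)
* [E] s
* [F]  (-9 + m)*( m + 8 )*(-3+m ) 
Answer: D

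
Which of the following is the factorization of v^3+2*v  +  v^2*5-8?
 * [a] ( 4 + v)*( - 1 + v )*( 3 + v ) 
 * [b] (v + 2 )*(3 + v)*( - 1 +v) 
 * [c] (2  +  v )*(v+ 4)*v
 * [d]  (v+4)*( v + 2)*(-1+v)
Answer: d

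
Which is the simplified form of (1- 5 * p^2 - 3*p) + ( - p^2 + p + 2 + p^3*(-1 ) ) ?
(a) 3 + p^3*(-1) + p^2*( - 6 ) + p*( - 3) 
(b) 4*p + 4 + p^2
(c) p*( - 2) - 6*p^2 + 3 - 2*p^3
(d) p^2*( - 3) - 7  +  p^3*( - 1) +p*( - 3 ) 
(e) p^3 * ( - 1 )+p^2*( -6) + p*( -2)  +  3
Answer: e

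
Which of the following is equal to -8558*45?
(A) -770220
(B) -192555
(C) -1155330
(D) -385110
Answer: D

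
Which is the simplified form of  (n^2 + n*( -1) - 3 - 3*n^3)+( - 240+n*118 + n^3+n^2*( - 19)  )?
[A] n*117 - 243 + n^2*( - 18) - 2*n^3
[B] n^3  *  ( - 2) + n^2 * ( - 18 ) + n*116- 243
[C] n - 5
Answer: A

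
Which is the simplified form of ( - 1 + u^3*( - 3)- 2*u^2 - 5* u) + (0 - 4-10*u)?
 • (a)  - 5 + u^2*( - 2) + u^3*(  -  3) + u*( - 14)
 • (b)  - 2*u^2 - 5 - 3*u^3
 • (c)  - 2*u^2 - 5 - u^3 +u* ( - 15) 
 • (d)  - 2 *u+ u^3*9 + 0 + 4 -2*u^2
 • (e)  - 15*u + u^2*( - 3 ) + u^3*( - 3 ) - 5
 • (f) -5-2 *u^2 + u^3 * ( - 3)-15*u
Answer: f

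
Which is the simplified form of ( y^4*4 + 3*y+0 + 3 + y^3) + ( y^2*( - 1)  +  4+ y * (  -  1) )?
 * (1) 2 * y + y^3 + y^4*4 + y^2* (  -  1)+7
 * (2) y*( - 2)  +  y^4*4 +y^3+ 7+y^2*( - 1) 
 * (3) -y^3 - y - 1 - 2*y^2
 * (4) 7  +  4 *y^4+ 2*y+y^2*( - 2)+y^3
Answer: 1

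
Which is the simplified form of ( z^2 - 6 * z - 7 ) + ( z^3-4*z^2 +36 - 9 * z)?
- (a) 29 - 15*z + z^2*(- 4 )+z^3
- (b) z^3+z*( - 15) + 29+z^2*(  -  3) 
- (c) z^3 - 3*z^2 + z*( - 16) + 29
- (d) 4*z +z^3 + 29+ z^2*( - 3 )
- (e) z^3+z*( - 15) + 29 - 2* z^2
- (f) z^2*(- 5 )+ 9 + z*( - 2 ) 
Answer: b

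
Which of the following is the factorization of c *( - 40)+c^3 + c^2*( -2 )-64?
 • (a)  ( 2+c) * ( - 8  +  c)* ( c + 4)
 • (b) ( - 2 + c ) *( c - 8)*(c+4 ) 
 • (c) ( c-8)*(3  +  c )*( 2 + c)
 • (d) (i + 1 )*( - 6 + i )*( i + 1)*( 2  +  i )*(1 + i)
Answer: a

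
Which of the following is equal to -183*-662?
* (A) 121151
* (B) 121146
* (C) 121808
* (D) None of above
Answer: B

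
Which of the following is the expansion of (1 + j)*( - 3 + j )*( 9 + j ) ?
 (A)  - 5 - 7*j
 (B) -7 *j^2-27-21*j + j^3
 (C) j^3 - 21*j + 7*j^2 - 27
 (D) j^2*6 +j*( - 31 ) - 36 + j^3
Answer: C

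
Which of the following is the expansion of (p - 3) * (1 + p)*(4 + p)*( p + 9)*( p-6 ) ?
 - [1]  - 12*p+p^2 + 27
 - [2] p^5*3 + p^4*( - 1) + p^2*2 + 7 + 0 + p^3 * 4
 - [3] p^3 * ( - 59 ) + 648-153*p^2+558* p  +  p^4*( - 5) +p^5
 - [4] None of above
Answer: 4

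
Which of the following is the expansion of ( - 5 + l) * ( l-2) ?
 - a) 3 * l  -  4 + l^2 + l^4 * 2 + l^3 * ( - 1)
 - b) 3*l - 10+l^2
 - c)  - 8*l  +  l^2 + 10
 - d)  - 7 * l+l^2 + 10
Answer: d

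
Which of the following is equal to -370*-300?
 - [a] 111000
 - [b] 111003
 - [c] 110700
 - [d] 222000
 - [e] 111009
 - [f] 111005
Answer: a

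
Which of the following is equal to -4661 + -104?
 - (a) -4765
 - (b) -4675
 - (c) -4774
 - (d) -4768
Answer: a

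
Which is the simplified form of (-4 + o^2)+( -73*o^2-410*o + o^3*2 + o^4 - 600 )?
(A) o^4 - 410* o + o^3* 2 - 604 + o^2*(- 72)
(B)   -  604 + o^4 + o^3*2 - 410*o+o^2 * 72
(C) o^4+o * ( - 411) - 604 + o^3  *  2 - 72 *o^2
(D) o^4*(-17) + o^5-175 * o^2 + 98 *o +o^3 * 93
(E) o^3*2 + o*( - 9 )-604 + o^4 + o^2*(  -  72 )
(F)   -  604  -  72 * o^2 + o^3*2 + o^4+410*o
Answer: A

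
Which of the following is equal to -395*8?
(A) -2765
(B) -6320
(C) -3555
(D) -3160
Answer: D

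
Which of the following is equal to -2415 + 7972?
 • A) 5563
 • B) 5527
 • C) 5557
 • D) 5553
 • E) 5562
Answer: C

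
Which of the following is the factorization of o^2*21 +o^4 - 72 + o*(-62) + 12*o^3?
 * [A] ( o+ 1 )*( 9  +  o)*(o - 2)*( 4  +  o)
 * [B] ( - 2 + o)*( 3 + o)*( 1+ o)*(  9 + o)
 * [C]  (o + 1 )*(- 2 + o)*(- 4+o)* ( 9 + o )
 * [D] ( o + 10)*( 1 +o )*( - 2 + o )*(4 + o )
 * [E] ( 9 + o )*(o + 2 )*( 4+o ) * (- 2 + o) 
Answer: A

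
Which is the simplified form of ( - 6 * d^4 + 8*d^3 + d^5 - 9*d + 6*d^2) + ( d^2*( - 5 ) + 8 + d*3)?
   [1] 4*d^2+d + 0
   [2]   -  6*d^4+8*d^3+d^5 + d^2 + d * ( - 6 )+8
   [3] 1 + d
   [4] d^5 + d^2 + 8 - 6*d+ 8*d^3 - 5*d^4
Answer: 2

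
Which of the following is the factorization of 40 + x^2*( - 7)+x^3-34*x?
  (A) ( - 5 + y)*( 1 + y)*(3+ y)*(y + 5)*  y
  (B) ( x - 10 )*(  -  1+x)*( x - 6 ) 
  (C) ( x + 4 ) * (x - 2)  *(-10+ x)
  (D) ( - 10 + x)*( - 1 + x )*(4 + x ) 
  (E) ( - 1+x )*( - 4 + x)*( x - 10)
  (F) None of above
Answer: D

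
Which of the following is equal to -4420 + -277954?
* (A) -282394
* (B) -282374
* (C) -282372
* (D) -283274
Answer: B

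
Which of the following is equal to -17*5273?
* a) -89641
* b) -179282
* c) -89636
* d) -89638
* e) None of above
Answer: a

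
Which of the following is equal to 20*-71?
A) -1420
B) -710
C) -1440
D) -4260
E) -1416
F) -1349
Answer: A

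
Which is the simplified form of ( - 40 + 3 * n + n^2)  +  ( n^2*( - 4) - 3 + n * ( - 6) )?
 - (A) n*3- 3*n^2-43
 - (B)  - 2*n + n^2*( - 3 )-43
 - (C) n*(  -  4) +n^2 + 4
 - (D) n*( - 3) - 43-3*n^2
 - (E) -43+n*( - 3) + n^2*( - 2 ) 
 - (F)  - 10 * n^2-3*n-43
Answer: D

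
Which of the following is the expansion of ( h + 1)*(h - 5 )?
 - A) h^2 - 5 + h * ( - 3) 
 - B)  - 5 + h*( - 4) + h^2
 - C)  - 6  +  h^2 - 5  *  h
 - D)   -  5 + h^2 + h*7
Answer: B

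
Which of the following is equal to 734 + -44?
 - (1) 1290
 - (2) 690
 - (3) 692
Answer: 2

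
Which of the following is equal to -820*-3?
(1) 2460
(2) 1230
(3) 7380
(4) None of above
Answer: 1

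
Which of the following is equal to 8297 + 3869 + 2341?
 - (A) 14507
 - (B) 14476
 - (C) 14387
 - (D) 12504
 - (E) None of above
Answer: A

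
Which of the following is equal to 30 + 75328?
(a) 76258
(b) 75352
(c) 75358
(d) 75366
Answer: c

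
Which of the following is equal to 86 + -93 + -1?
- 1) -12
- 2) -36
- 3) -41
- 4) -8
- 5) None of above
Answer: 4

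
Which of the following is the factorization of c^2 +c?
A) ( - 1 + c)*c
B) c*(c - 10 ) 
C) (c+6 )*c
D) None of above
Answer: D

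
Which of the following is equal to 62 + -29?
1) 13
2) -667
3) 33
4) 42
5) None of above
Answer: 3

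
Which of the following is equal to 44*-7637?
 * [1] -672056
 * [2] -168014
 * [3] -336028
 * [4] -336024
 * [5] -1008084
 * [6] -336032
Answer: 3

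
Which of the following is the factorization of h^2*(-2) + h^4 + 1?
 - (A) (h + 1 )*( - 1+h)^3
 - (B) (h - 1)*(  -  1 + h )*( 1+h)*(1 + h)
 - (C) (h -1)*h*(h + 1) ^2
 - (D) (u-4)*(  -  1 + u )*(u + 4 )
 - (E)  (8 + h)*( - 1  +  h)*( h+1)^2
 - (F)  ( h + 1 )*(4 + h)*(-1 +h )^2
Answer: B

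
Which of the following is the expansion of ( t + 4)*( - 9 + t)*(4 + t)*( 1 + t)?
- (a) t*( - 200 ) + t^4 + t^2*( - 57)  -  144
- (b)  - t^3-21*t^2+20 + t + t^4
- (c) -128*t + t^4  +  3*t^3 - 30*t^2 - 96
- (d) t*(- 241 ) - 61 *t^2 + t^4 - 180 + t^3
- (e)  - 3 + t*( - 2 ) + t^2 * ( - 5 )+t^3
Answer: a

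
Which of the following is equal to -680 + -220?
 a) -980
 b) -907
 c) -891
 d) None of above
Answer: d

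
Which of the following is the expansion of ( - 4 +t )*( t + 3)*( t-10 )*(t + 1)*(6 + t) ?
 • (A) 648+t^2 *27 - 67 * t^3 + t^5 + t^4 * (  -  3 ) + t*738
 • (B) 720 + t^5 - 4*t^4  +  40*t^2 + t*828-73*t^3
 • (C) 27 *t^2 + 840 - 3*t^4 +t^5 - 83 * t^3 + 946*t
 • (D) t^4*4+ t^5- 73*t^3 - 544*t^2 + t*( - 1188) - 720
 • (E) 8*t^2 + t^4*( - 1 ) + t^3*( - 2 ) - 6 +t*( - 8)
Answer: B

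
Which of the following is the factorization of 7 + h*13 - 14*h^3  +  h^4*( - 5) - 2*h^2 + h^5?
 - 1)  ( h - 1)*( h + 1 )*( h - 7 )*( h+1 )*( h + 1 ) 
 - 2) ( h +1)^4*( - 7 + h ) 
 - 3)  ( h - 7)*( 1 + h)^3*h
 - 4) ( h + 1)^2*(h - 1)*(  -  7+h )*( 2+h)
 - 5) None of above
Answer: 1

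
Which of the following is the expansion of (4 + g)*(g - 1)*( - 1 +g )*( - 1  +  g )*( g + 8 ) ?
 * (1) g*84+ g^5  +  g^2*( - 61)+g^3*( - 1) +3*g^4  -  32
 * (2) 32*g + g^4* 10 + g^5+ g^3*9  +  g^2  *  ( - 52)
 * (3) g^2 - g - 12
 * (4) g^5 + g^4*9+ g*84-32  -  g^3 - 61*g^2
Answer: 4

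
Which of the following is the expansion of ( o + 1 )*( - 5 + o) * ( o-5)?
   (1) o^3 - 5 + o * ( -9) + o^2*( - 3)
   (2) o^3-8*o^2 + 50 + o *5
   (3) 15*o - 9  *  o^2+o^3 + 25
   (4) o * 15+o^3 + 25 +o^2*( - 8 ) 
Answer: 3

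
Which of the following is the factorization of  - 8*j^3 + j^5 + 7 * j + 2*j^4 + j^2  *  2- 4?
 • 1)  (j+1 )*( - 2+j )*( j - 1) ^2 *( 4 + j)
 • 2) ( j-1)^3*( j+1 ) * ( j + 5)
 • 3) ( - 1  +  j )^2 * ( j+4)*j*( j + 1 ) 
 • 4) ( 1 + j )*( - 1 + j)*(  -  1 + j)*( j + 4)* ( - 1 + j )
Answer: 4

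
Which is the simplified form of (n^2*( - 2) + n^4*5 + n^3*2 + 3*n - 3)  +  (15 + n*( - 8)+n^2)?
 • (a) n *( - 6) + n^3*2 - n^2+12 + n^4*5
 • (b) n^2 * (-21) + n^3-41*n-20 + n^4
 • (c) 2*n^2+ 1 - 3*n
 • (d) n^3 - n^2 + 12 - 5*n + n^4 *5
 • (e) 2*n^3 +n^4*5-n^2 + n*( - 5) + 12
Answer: e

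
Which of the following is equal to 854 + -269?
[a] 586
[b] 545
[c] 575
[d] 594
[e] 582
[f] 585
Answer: f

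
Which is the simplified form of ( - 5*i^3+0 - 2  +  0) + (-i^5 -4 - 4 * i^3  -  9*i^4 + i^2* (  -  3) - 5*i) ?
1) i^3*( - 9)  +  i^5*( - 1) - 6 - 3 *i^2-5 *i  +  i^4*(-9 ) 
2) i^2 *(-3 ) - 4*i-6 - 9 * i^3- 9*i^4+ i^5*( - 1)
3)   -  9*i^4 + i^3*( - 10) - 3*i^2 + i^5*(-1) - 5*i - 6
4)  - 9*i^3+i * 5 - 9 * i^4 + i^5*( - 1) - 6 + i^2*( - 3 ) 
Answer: 1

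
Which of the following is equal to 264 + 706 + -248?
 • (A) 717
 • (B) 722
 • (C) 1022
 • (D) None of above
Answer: B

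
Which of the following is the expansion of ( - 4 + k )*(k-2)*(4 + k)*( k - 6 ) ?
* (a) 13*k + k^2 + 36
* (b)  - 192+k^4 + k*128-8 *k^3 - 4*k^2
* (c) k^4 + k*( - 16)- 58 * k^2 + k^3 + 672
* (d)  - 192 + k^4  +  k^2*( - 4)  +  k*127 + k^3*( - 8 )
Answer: b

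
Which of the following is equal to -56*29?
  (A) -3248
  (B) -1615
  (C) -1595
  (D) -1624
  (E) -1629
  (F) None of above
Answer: D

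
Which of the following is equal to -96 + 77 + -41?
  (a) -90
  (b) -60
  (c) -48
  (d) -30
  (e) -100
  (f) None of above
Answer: b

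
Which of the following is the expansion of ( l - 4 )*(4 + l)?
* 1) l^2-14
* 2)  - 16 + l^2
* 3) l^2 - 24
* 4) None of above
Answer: 2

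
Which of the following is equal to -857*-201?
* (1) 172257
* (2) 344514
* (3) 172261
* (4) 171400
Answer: 1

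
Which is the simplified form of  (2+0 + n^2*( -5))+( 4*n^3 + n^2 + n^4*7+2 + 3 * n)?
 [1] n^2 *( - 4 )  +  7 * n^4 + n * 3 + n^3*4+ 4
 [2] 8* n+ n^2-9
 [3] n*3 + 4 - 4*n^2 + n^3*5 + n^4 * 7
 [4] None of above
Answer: 1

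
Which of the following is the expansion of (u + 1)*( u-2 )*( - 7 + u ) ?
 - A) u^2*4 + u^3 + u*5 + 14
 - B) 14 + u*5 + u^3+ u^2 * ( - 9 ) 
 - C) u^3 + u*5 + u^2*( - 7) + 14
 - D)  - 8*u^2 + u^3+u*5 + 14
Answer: D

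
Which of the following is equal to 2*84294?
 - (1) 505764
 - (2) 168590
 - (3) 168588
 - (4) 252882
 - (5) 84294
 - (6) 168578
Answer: 3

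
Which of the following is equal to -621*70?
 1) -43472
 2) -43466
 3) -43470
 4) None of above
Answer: 3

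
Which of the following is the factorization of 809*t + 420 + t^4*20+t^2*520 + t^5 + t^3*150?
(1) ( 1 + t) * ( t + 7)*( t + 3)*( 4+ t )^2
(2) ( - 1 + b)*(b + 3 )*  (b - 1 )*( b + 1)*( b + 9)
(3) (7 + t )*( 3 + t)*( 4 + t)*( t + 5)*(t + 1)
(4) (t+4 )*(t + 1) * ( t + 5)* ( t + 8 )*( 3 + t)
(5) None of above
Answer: 3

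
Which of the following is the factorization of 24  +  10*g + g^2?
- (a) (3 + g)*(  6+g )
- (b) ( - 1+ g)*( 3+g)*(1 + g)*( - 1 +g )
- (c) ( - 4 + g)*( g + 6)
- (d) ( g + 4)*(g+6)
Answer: d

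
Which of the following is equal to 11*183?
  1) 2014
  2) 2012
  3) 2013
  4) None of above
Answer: 3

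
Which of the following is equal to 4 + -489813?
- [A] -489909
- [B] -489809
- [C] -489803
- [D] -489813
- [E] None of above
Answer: B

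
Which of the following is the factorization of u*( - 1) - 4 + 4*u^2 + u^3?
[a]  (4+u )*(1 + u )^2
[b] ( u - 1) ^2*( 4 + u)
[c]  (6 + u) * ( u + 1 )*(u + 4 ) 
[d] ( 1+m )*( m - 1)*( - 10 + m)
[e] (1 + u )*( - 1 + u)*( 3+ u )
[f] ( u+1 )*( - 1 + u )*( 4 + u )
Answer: f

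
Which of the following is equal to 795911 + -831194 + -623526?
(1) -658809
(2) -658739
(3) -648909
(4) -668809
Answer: 1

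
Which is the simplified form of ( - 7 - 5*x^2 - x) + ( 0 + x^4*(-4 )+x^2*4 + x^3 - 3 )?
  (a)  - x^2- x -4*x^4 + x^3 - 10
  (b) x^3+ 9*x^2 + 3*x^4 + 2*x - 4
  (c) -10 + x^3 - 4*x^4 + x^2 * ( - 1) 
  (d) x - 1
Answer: a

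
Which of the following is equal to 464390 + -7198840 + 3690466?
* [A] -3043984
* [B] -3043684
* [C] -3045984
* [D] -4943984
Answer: A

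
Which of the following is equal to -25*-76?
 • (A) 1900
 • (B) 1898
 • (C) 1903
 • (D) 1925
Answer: A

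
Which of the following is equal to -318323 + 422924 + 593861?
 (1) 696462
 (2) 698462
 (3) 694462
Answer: 2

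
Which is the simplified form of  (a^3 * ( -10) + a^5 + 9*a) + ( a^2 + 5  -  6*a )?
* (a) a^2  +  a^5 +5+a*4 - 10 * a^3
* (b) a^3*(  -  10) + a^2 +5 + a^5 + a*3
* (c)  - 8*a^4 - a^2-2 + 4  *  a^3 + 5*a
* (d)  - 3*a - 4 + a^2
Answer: b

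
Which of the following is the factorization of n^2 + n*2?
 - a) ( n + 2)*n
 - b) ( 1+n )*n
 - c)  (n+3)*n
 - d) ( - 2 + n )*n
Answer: a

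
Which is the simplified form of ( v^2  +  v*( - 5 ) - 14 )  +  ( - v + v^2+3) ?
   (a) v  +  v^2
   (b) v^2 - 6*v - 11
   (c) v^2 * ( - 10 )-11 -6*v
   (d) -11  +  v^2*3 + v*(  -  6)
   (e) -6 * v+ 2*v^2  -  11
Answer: e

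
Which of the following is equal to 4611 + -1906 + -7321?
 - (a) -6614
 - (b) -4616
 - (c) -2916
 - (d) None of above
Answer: b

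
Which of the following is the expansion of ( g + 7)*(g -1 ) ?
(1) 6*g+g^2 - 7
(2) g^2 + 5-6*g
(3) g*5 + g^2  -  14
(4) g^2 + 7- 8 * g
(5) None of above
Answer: 1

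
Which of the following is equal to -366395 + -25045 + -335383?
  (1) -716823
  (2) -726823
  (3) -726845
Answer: 2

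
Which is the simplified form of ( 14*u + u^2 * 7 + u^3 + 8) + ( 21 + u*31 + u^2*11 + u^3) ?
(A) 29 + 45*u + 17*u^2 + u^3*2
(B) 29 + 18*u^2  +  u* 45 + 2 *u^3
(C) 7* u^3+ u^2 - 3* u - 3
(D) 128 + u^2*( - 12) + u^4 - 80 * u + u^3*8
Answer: B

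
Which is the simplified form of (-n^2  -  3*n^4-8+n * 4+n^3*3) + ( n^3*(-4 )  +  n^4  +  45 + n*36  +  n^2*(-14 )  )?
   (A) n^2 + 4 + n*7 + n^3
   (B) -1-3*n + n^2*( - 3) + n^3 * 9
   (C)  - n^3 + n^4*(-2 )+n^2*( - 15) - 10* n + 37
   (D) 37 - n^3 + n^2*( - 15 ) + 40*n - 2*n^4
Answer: D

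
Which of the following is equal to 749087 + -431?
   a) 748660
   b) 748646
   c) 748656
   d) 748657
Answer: c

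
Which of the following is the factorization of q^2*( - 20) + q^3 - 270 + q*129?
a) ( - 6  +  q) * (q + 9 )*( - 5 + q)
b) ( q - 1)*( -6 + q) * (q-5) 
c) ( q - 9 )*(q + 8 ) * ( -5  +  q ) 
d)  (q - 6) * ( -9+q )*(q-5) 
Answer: d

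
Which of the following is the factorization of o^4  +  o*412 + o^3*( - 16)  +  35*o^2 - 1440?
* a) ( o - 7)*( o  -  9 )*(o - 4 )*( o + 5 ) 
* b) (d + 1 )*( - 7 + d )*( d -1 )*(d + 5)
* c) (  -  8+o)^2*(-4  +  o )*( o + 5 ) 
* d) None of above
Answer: d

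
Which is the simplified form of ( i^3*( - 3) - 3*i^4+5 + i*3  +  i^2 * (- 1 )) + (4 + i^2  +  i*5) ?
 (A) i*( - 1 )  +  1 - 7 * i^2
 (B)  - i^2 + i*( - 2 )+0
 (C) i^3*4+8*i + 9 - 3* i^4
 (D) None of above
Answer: D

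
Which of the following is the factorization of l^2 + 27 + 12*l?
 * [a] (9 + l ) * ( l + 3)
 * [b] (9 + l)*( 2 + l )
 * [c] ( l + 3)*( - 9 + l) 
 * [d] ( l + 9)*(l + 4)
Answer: a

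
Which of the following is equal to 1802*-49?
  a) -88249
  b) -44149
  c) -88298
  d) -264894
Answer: c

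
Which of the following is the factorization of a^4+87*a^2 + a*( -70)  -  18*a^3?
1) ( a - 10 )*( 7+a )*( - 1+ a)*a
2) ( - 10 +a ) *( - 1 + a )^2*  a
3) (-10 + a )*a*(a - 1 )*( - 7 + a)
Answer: 3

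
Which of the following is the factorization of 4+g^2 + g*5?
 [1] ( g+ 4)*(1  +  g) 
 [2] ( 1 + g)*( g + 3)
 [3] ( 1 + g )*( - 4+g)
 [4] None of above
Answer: 1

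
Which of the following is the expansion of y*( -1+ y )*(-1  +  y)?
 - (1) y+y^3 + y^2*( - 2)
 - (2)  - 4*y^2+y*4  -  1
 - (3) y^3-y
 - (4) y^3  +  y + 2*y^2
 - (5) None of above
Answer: 1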